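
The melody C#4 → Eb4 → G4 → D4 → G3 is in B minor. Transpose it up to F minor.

G4 Bbb4 Db5 Ab4 Db4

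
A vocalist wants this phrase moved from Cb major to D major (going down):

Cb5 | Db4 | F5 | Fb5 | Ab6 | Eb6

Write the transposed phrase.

Cb major to D major down is a diminished seventh, so every note moves down by that interval.
Cb5 -> D4
Db4 -> E3
F5 -> G#4
Fb5 -> G4
Ab6 -> B5
Eb6 -> F#5

D4 E3 G#4 G4 B5 F#5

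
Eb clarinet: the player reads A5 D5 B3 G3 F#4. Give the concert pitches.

Written C4 on the Eb clarinet sounds as Eb4, a minor third higher; apply that shift to every note.
A5 -> C6
D5 -> F5
B3 -> D4
G3 -> Bb3
F#4 -> A4

C6 F5 D4 Bb3 A4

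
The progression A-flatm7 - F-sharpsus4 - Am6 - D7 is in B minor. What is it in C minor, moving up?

B minor up to C minor is a minor second; each chord root moves by that interval while the quality stays the same.
A-flatm7: root A-flat up a minor second → Bbb, giving Bbbm7.
F-sharpsus4: root F-sharp up a minor second → G, giving Gsus4.
Am6: root A up a minor second → Bb, giving Bbm6.
D7: root D up a minor second → Eb, giving Eb7.

Bbbm7 Gsus4 Bbm6 Eb7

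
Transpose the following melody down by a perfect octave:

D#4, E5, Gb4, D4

D#3 E4 Gb3 D3

D#4: an octave down reaches D, and 12 semitones makes it D#3.
A perfect octave down from E5 gives E4.
Gb4 down a perfect octave is Gb3.
D4 down a perfect octave is D3.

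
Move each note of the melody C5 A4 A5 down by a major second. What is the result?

C5 becomes Bb4
A4 becomes G4
A5 becomes G5

Bb4 G4 G5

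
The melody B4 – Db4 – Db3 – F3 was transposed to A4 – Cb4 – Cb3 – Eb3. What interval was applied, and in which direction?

Take the first pair: B4 → A4. B to A spans 2 letter names, so the interval is some kind of second.
A4 to B4 is 2 semitones, which makes it a major second; the second version is lower, so the direction is down.
Checking another pair — F3 → Eb3 — gives the same interval.

down a major second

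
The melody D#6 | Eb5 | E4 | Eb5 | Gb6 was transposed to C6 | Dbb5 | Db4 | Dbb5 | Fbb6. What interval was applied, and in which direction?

Take the first pair: D#6 → C6. D to C spans 2 letter names, so the interval is some kind of second.
C6 to D#6 is 3 semitones, which makes it an augmented second; the second version is lower, so the direction is down.
Checking another pair — Gb6 → Fbb6 — gives the same interval.

down an augmented second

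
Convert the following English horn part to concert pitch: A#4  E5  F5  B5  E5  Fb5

D#4 A4 Bb4 E5 A4 Bbb4

Written C4 on the English horn sounds as F3, a perfect fifth lower; apply that shift to every note.
A#4 gives D#4
E5 gives A4
F5 gives Bb4
B5 gives E5
E5 gives A4
Fb5 gives Bbb4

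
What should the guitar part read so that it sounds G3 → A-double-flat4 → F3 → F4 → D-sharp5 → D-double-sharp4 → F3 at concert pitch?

Written C4 sounds as C3 on the guitar, so concert pitches are written a perfect octave up.
G3 becomes G4
Abb4 becomes Abb5
F3 becomes F4
F4 becomes F5
D#5 becomes D#6
D##4 becomes D##5
F3 becomes F4

G4 Abb5 F4 F5 D#6 D##5 F4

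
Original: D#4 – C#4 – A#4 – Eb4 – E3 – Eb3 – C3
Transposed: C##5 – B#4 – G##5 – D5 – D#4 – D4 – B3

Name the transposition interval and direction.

up a major seventh

From D#4 to C##5 is 7 letter names — a seventh of some quality.
D#4 to C##5 is 11 semitones, which makes it a major seventh; the second version is higher, so the direction is up.
Checking another pair — C3 → B3 — gives the same interval.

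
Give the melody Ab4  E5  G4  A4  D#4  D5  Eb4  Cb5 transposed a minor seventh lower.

Ab4 -> Bb3
E5 -> F#4
G4 -> A3
A4 -> B3
D#4 -> E#3
D5 -> E4
Eb4 -> F3
Cb5 -> Db4

Bb3 F#4 A3 B3 E#3 E4 F3 Db4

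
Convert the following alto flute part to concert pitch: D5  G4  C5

A4 D4 G4

The alto flute sounds a perfect fourth below written, so transpose each written note down a perfect fourth.
D5 becomes A4
G4 becomes D4
C5 becomes G4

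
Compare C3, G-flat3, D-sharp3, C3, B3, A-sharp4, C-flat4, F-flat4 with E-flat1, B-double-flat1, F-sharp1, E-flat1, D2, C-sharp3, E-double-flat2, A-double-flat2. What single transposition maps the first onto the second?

Take the first pair: C3 → Eb1. C to E spans 13 letter names, so the interval is some kind of thirteenth.
Eb1 to C3 is 21 semitones, which makes it a major thirteenth; the second version is lower, so the direction is down.
Checking another pair — Fb4 → Abb2 — gives the same interval.

down a major thirteenth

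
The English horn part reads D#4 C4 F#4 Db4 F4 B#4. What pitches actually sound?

G#3 F3 B3 Gb3 Bb3 E#4

The English horn sounds a perfect fifth below written, so transpose each written note down a perfect fifth.
D#4 to G#3
C4 to F3
F#4 to B3
Db4 to Gb3
F4 to Bb3
B#4 to E#4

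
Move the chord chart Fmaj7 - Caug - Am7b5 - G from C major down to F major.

Bbmaj7 Faug Dm7b5 C

C major down to F major is a perfect fifth; each chord root moves by that interval while the quality stays the same.
Fmaj7: root F down a perfect fifth → Bb, giving Bbmaj7.
Caug: root C down a perfect fifth → F, giving Faug.
Am7b5: root A down a perfect fifth → D, giving Dm7b5.
G: root G down a perfect fifth → C, giving C.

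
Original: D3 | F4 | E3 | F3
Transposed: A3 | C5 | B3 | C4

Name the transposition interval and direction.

up a perfect fifth

Take the first pair: D3 → A3. D to A spans 5 letter names, so the interval is some kind of fifth.
D3 to A3 is 7 semitones, which makes it a perfect fifth; the second version is higher, so the direction is up.
Checking another pair — F3 → C4 — gives the same interval.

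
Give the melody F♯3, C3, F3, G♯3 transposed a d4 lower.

F#3 becomes C##3
C3 becomes G#2
F3 becomes C#3
G#3 becomes D##3

C##3 G#2 C#3 D##3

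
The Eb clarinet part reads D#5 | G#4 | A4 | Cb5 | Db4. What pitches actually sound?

Written C4 on the Eb clarinet sounds as Eb4, a minor third higher; apply that shift to every note.
D#5 becomes F#5
G#4 becomes B4
A4 becomes C5
Cb5 becomes Ebb5
Db4 becomes Fb4

F#5 B4 C5 Ebb5 Fb4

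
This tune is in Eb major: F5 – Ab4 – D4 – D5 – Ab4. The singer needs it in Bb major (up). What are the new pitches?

From Eb up to Bb is a perfect fifth; apply that to each pitch.
F5 becomes C6
Ab4 becomes Eb5
D4 becomes A4
D5 becomes A5
Ab4 becomes Eb5

C6 Eb5 A4 A5 Eb5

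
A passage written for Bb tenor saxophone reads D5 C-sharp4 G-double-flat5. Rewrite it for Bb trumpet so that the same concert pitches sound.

First find concert pitch: the Bb tenor saxophone sounds a major ninth below written, so D5 C-sharp4 G-double-flat5 sounds C4 B2 Fbb4.
Then write for Bb trumpet: it sounds a major second below written, so the part must be a major second above concert.
C4 → D4
B2 → C#3
Fbb4 → Gbb4

D4 C#3 Gbb4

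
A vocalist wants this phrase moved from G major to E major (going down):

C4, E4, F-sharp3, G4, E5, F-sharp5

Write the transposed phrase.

A3 C#4 D#3 E4 C#5 D#5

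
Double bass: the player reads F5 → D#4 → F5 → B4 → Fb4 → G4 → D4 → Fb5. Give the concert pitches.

The double bass sounds a perfect octave below written, so transpose each written note down a perfect octave.
F5 -> F4
D#4 -> D#3
F5 -> F4
B4 -> B3
Fb4 -> Fb3
G4 -> G3
D4 -> D3
Fb5 -> Fb4

F4 D#3 F4 B3 Fb3 G3 D3 Fb4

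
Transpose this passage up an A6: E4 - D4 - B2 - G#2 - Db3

C##5 B#4 G##3 E##3 B3

E4 → C##5
D4 → B#4
B2 → G##3
G#2 → E##3
Db3 → B3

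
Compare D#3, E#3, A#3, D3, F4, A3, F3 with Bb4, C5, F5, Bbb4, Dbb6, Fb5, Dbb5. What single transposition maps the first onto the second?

up a diminished thirteenth

From D#3 to Bb4 is 13 letter names — a thirteenth of some quality.
D#3 to Bb4 is 19 semitones, which makes it a diminished thirteenth; the second version is higher, so the direction is up.
Checking another pair — F3 → Dbb5 — gives the same interval.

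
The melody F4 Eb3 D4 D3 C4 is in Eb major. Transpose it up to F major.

G4 F3 E4 E3 D4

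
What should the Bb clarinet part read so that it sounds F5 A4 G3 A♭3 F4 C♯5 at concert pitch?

G5 B4 A3 Bb3 G4 D#5

The Bb clarinet sounds a major second below written, so the written part must be a major second above concert — transpose each note up.
F5 becomes G5
A4 becomes B4
G3 becomes A3
Ab3 becomes Bb3
F4 becomes G4
C#5 becomes D#5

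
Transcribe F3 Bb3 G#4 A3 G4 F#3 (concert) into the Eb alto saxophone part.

D4 G4 E#5 F#4 E5 D#4

The Eb alto saxophone sounds a major sixth below written, so the written part must be a major sixth above concert — transpose each note up.
F3 gives D4
Bb3 gives G4
G#4 gives E#5
A3 gives F#4
G4 gives E5
F#3 gives D#4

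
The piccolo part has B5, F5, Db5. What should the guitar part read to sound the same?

B7 F7 Db7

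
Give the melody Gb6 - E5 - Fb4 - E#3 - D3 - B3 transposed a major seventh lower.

Abb5 F4 Gbb3 F#2 Eb2 C3

Gb6 -> Abb5
E5 -> F4
Fb4 -> Gbb3
E#3 -> F#2
D3 -> Eb2
B3 -> C3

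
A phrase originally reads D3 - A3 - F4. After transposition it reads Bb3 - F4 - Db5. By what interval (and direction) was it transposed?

up a minor sixth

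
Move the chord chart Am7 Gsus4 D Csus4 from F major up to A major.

C#m7 Bsus4 F# Esus4

F major up to A major is a major third; each chord root moves by that interval while the quality stays the same.
Am7: root A up a major third → C#, giving C#m7.
Gsus4: root G up a major third → B, giving Bsus4.
D: root D up a major third → F#, giving F#.
Csus4: root C up a major third → E, giving Esus4.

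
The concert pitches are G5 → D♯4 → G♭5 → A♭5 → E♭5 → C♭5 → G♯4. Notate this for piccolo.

G4 D#3 Gb4 Ab4 Eb4 Cb4 G#3

The piccolo sounds a perfect octave above written, so the written part must be a perfect octave below concert — transpose each note down.
G5 becomes G4
D#4 becomes D#3
Gb5 becomes Gb4
Ab5 becomes Ab4
Eb5 becomes Eb4
Cb5 becomes Cb4
G#4 becomes G#3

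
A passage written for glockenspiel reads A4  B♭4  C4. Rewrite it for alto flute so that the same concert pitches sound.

D7 Eb7 F6

First find concert pitch: the glockenspiel sounds a perfect fifteenth above written, so A4 B♭4 C4 sounds A6 Bb6 C6.
Then write for alto flute: it sounds a perfect fourth below written, so the part must be a perfect fourth above concert.
A6 → D7
Bb6 → Eb7
C6 → F6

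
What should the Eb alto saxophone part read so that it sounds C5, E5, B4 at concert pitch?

The Eb alto saxophone sounds a major sixth below written, so the written part must be a major sixth above concert — transpose each note up.
C5 gives A5
E5 gives C#6
B4 gives G#5

A5 C#6 G#5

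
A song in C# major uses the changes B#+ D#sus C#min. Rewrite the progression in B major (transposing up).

A#+ C#sus Bmin

C# major up to B major is a minor seventh; each chord root moves by that interval while the quality stays the same.
B#+: root B# up a minor seventh → A#, giving A#+.
D#sus: root D# up a minor seventh → C#, giving C#sus.
C#min: root C# up a minor seventh → B, giving Bmin.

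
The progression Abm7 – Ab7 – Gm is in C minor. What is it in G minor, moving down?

C minor down to G minor is a perfect fourth; each chord root moves by that interval while the quality stays the same.
Abm7: root Ab down a perfect fourth → Eb, giving Ebm7.
Ab7: root Ab down a perfect fourth → Eb, giving Eb7.
Gm: root G down a perfect fourth → D, giving Dm.

Ebm7 Eb7 Dm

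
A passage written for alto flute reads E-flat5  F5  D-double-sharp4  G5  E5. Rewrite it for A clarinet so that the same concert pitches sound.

Db5 Eb5 C##4 F5 D5

First find concert pitch: the alto flute sounds a perfect fourth below written, so E-flat5 F5 D-double-sharp4 G5 E5 sounds Bb4 C5 A##3 D5 B4.
Then write for A clarinet: it sounds a minor third below written, so the part must be a minor third above concert.
Bb4 → Db5
C5 → Eb5
A##3 → C##4
D5 → F5
B4 → D5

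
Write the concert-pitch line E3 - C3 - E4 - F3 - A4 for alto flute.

The alto flute sounds a perfect fourth below written, so the written part must be a perfect fourth above concert — transpose each note up.
E3 -> A3
C3 -> F3
E4 -> A4
F3 -> Bb3
A4 -> D5

A3 F3 A4 Bb3 D5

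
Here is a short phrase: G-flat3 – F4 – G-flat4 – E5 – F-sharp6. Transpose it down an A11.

Dbb2 Cb3 Dbb3 Bb3 C5

Gb3 down an augmented eleventh is Dbb2.
An augmented eleventh down from F4 gives Cb3.
An augmented eleventh down from Gb4 gives Dbb3.
An augmented eleventh down from E5 gives Bb3.
F#6 down an augmented eleventh is C5.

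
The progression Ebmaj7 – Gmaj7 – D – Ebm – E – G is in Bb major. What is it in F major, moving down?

Bb major down to F major is a perfect fourth; each chord root moves by that interval while the quality stays the same.
Ebmaj7: root Eb down a perfect fourth → Bb, giving Bbmaj7.
Gmaj7: root G down a perfect fourth → D, giving Dmaj7.
D: root D down a perfect fourth → A, giving A.
Ebm: root Eb down a perfect fourth → Bb, giving Bbm.
E: root E down a perfect fourth → B, giving B.
G: root G down a perfect fourth → D, giving D.

Bbmaj7 Dmaj7 A Bbm B D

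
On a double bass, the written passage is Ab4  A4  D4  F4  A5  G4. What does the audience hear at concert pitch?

Ab3 A3 D3 F3 A4 G3

Written C4 on the double bass sounds as C3, a perfect octave lower; apply that shift to every note.
Ab4 → Ab3
A4 → A3
D4 → D3
F4 → F3
A5 → A4
G4 → G3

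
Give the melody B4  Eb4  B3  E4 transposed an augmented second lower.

Ab4 Dbb4 Ab3 Db4

B4 becomes Ab4
Eb4 becomes Dbb4
B3 becomes Ab3
E4 becomes Db4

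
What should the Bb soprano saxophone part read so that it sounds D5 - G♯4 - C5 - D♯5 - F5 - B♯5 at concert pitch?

Written C4 sounds as Bb3 on the Bb soprano saxophone, so concert pitches are written a major second up.
D5 to E5
G#4 to A#4
C5 to D5
D#5 to E#5
F5 to G5
B#5 to C##6

E5 A#4 D5 E#5 G5 C##6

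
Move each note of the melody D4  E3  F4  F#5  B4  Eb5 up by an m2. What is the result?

Eb4 F3 Gb4 G5 C5 Fb5

D4: a second up reaches E, and 1 semitone makes it Eb4.
E3 up a minor second is F3.
A minor second up from F4 gives Gb4.
F#5 up a minor second is G5.
B4 up a minor second is C5.
Eb5: a second up reaches F, and 1 semitone makes it Fb5.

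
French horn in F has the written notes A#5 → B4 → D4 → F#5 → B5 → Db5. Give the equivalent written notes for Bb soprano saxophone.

First find concert pitch: the French horn in F sounds a perfect fifth below written, so A#5 B4 D4 F#5 B5 Db5 sounds D#5 E4 G3 B4 E5 Gb4.
Then write for Bb soprano saxophone: it sounds a major second below written, so the part must be a major second above concert.
D#5 → E#5
E4 → F#4
G3 → A3
B4 → C#5
E5 → F#5
Gb4 → Ab4

E#5 F#4 A3 C#5 F#5 Ab4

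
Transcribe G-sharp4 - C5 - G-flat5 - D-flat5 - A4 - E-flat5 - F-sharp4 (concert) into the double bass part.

G#5 C6 Gb6 Db6 A5 Eb6 F#5

Written C4 sounds as C3 on the double bass, so concert pitches are written a perfect octave up.
G#4 → G#5
C5 → C6
Gb5 → Gb6
Db5 → Db6
A4 → A5
Eb5 → Eb6
F#4 → F#5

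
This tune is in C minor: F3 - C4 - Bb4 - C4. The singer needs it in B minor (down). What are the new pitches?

E3 B3 A4 B3

C minor to B minor down is a minor second, so every note moves down by that interval.
F3 -> E3
C4 -> B3
Bb4 -> A4
C4 -> B3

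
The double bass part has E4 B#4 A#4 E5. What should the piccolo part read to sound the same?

First find concert pitch: the double bass sounds a perfect octave below written, so E4 B#4 A#4 E5 sounds E3 B#3 A#3 E4.
Then write for piccolo: it sounds a perfect octave above written, so the part must be a perfect octave below concert.
E3 → E2
B#3 → B#2
A#3 → A#2
E4 → E3

E2 B#2 A#2 E3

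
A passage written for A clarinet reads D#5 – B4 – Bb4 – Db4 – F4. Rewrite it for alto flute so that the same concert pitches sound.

E#5 C#5 C5 Eb4 G4

First find concert pitch: the A clarinet sounds a minor third below written, so D#5 B4 Bb4 Db4 F4 sounds B#4 G#4 G4 Bb3 D4.
Then write for alto flute: it sounds a perfect fourth below written, so the part must be a perfect fourth above concert.
B#4 → E#5
G#4 → C#5
G4 → C5
Bb3 → Eb4
D4 → G4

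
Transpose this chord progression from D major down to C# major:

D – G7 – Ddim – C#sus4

D major down to C# major is a minor second; each chord root moves by that interval while the quality stays the same.
D: root D down a minor second → C#, giving C#.
G7: root G down a minor second → F#, giving F#7.
Ddim: root D down a minor second → C#, giving C#dim.
C#sus4: root C# down a minor second → B#, giving B#sus4.

C# F#7 C#dim B#sus4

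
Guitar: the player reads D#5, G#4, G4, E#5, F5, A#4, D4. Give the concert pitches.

D#4 G#3 G3 E#4 F4 A#3 D3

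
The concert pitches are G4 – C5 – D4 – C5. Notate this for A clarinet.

The A clarinet sounds a minor third below written, so the written part must be a minor third above concert — transpose each note up.
G4 to Bb4
C5 to Eb5
D4 to F4
C5 to Eb5

Bb4 Eb5 F4 Eb5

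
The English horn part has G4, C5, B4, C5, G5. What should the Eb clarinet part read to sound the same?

First find concert pitch: the English horn sounds a perfect fifth below written, so G4 C5 B4 C5 G5 sounds C4 F4 E4 F4 C5.
Then write for Eb clarinet: it sounds a minor third above written, so the part must be a minor third below concert.
C4 → A3
F4 → D4
E4 → C#4
F4 → D4
C5 → A4

A3 D4 C#4 D4 A4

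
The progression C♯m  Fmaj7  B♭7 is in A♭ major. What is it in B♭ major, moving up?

D#m Gmaj7 C7

A♭ major up to B♭ major is a major second; each chord root moves by that interval while the quality stays the same.
C♯m: root C♯ up a major second → D#, giving D#m.
Fmaj7: root F up a major second → G, giving Gmaj7.
B♭7: root B♭ up a major second → C, giving C7.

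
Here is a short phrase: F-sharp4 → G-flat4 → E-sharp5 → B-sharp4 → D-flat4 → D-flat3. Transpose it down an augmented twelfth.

Bb2 Cbb3 A3 E3 Gbb2 Gbb1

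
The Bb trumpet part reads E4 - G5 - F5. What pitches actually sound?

Written C4 on the Bb trumpet sounds as Bb3, a major second lower; apply that shift to every note.
E4 → D4
G5 → F5
F5 → Eb5

D4 F5 Eb5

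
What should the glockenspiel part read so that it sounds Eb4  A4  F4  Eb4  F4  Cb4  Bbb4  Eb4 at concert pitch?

The glockenspiel sounds a perfect fifteenth above written, so the written part must be a perfect fifteenth below concert — transpose each note down.
Eb4 to Eb2
A4 to A2
F4 to F2
Eb4 to Eb2
F4 to F2
Cb4 to Cb2
Bbb4 to Bbb2
Eb4 to Eb2

Eb2 A2 F2 Eb2 F2 Cb2 Bbb2 Eb2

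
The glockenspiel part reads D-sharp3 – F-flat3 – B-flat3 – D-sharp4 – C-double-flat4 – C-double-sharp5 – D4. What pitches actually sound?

D#5 Fb5 Bb5 D#6 Cbb6 C##7 D6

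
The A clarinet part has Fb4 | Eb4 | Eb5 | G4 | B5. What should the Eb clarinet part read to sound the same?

Bb3 A3 A4 C#4 E#5

First find concert pitch: the A clarinet sounds a minor third below written, so Fb4 Eb4 Eb5 G4 B5 sounds Db4 C4 C5 E4 G#5.
Then write for Eb clarinet: it sounds a minor third above written, so the part must be a minor third below concert.
Db4 → Bb3
C4 → A3
C5 → A4
E4 → C#4
G#5 → E#5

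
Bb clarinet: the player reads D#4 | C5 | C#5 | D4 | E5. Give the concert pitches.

Written C4 on the Bb clarinet sounds as Bb3, a major second lower; apply that shift to every note.
D#4 -> C#4
C5 -> Bb4
C#5 -> B4
D4 -> C4
E5 -> D5

C#4 Bb4 B4 C4 D5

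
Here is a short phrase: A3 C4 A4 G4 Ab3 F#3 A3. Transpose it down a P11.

A3 gives E2
C4 gives G2
A4 gives E3
G4 gives D3
Ab3 gives Eb2
F#3 gives C#2
A3 gives E2

E2 G2 E3 D3 Eb2 C#2 E2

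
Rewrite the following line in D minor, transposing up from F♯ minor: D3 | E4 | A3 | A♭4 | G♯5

Bb3 C5 F4 Fb5 E6

From F♯ up to D is a minor sixth; apply that to each pitch.
D3 gives Bb3
E4 gives C5
A3 gives F4
Ab4 gives Fb5
G#5 gives E6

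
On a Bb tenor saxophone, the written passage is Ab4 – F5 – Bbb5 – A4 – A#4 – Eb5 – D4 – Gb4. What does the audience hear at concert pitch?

The Bb tenor saxophone sounds a major ninth below written, so transpose each written note down a major ninth.
Ab4 to Gb3
F5 to Eb4
Bbb5 to Abb4
A4 to G3
A#4 to G#3
Eb5 to Db4
D4 to C3
Gb4 to Fb3

Gb3 Eb4 Abb4 G3 G#3 Db4 C3 Fb3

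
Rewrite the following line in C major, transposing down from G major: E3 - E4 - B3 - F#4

G major to C major down is a perfect fifth, so every note moves down by that interval.
E3 -> A2
E4 -> A3
B3 -> E3
F#4 -> B3

A2 A3 E3 B3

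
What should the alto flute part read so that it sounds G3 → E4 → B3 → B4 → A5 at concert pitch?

C4 A4 E4 E5 D6

The alto flute sounds a perfect fourth below written, so the written part must be a perfect fourth above concert — transpose each note up.
G3 to C4
E4 to A4
B3 to E4
B4 to E5
A5 to D6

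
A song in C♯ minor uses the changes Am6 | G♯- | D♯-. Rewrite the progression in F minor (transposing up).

C♯ minor up to F minor is a diminished fourth; each chord root moves by that interval while the quality stays the same.
Am6: root A up a diminished fourth → Db, giving Dbm6.
G♯-: root G♯ up a diminished fourth → C, giving C-.
D♯-: root D♯ up a diminished fourth → G, giving G-.

Dbm6 C- G-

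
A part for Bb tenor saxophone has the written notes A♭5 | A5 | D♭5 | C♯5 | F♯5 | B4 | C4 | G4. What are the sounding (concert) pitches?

Written C4 on the Bb tenor saxophone sounds as Bb2, a major ninth lower; apply that shift to every note.
Ab5 -> Gb4
A5 -> G4
Db5 -> Cb4
C#5 -> B3
F#5 -> E4
B4 -> A3
C4 -> Bb2
G4 -> F3

Gb4 G4 Cb4 B3 E4 A3 Bb2 F3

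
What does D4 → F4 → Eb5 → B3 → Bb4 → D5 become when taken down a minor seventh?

E3 G3 F4 C#3 C4 E4

D4 becomes E3
F4 becomes G3
Eb5 becomes F4
B3 becomes C#3
Bb4 becomes C4
D5 becomes E4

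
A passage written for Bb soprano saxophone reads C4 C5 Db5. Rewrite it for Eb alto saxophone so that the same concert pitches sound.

G4 G5 Ab5

First find concert pitch: the Bb soprano saxophone sounds a major second below written, so C4 C5 Db5 sounds Bb3 Bb4 Cb5.
Then write for Eb alto saxophone: it sounds a major sixth below written, so the part must be a major sixth above concert.
Bb3 → G4
Bb4 → G5
Cb5 → Ab5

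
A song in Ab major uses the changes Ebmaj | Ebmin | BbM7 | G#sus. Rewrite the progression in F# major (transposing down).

C#maj C#min G#M7 E##sus

Ab major down to F# major is a diminished third; each chord root moves by that interval while the quality stays the same.
Ebmaj: root Eb down a diminished third → C#, giving C#maj.
Ebmin: root Eb down a diminished third → C#, giving C#min.
BbM7: root Bb down a diminished third → G#, giving G#M7.
G#sus: root G# down a diminished third → E##, giving E##sus.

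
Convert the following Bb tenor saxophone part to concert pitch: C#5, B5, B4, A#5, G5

B3 A4 A3 G#4 F4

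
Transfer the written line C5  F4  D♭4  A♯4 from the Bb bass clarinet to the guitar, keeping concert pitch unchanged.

First find concert pitch: the Bb bass clarinet sounds a major ninth below written, so C5 F4 D♭4 A♯4 sounds Bb3 Eb3 Cb3 G#3.
Then write for guitar: it sounds a perfect octave below written, so the part must be a perfect octave above concert.
Bb3 → Bb4
Eb3 → Eb4
Cb3 → Cb4
G#3 → G#4

Bb4 Eb4 Cb4 G#4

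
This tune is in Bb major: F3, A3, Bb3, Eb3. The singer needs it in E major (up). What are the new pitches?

Bb major to E major up is an augmented fourth, so every note moves up by that interval.
F3 -> B3
A3 -> D#4
Bb3 -> E4
Eb3 -> A3

B3 D#4 E4 A3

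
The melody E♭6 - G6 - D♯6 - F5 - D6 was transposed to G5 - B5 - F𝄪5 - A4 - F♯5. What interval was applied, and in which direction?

Take the first pair: Eb6 → G5. E to G spans 6 letter names, so the interval is some kind of sixth.
G5 to Eb6 is 8 semitones, which makes it a minor sixth; the second version is lower, so the direction is down.
Checking another pair — D6 → F#5 — gives the same interval.

down a minor sixth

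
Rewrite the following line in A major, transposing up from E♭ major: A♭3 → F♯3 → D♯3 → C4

D4 B#3 G##3 F#4

From E♭ up to A is an augmented fourth; apply that to each pitch.
Ab3 gives D4
F#3 gives B#3
D#3 gives G##3
C4 gives F#4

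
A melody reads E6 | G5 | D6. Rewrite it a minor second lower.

E6: a second down reaches D, and 1 semitone makes it D#6.
G5 down a minor second is F#5.
A minor second down from D6 gives C#6.

D#6 F#5 C#6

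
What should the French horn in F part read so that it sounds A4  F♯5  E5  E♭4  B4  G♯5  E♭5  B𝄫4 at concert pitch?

E5 C#6 B5 Bb4 F#5 D#6 Bb5 Fb5

The French horn in F sounds a perfect fifth below written, so the written part must be a perfect fifth above concert — transpose each note up.
A4 becomes E5
F#5 becomes C#6
E5 becomes B5
Eb4 becomes Bb4
B4 becomes F#5
G#5 becomes D#6
Eb5 becomes Bb5
Bbb4 becomes Fb5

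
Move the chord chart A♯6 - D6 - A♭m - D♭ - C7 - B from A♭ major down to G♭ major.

G#6 C6 Gbm Cb Bb7 A

A♭ major down to G♭ major is a major second; each chord root moves by that interval while the quality stays the same.
A♯6: root A♯ down a major second → G#, giving G#6.
D6: root D down a major second → C, giving C6.
A♭m: root A♭ down a major second → Gb, giving Gbm.
D♭: root D♭ down a major second → Cb, giving Cb.
C7: root C down a major second → Bb, giving Bb7.
B: root B down a major second → A, giving A.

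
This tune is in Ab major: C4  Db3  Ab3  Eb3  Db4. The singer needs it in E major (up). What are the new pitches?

G#4 A3 E4 B3 A4

From Ab up to E is an augmented fifth; apply that to each pitch.
C4 to G#4
Db3 to A3
Ab3 to E4
Eb3 to B3
Db4 to A4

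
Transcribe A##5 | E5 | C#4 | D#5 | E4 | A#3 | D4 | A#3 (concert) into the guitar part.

Written C4 sounds as C3 on the guitar, so concert pitches are written a perfect octave up.
A##5 → A##6
E5 → E6
C#4 → C#5
D#5 → D#6
E4 → E5
A#3 → A#4
D4 → D5
A#3 → A#4

A##6 E6 C#5 D#6 E5 A#4 D5 A#4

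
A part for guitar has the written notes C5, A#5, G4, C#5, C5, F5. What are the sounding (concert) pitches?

C4 A#4 G3 C#4 C4 F4

The guitar sounds a perfect octave below written, so transpose each written note down a perfect octave.
C5 -> C4
A#5 -> A#4
G4 -> G3
C#5 -> C#4
C5 -> C4
F5 -> F4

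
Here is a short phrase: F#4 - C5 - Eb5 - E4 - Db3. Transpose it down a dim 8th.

F##3 C#4 E4 E#3 D2

F#4 gives F##3
C5 gives C#4
Eb5 gives E4
E4 gives E#3
Db3 gives D2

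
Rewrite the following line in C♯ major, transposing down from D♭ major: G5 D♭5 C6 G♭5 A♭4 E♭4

F##5 C#5 B#5 F#5 G#4 D#4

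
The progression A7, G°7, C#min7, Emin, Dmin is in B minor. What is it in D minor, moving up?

B minor up to D minor is a minor third; each chord root moves by that interval while the quality stays the same.
A7: root A up a minor third → C, giving C7.
G°7: root G up a minor third → Bb, giving Bb°7.
C#min7: root C# up a minor third → E, giving Emin7.
Emin: root E up a minor third → G, giving Gmin.
Dmin: root D up a minor third → F, giving Fmin.

C7 Bb°7 Emin7 Gmin Fmin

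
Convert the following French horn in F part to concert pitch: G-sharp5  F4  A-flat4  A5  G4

C#5 Bb3 Db4 D5 C4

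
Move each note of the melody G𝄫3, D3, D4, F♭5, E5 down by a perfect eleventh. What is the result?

A perfect eleventh down from Gbb3 gives Dbb2.
D3: an eleventh down reaches A, and 17 semitones makes it A1.
D4 down a perfect eleventh is A2.
Fb5 down a perfect eleventh is Cb4.
E5 down a perfect eleventh is B3.

Dbb2 A1 A2 Cb4 B3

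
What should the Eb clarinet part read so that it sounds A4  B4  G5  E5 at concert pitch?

The Eb clarinet sounds a minor third above written, so the written part must be a minor third below concert — transpose each note down.
A4 → F#4
B4 → G#4
G5 → E5
E5 → C#5

F#4 G#4 E5 C#5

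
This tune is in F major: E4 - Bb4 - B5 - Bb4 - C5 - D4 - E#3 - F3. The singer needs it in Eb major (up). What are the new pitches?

From F up to Eb is a minor seventh; apply that to each pitch.
E4 gives D5
Bb4 gives Ab5
B5 gives A6
Bb4 gives Ab5
C5 gives Bb5
D4 gives C5
E#3 gives D#4
F3 gives Eb4

D5 Ab5 A6 Ab5 Bb5 C5 D#4 Eb4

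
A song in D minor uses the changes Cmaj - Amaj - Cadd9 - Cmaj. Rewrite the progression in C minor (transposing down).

D minor down to C minor is a major second; each chord root moves by that interval while the quality stays the same.
Cmaj: root C down a major second → Bb, giving Bbmaj.
Amaj: root A down a major second → G, giving Gmaj.
Cadd9: root C down a major second → Bb, giving Bbadd9.
Cmaj: root C down a major second → Bb, giving Bbmaj.

Bbmaj Gmaj Bbadd9 Bbmaj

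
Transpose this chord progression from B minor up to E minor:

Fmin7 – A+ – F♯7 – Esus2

B minor up to E minor is a perfect fourth; each chord root moves by that interval while the quality stays the same.
Fmin7: root F up a perfect fourth → Bb, giving Bbmin7.
A+: root A up a perfect fourth → D, giving D+.
F♯7: root F♯ up a perfect fourth → B, giving B7.
Esus2: root E up a perfect fourth → A, giving Asus2.

Bbmin7 D+ B7 Asus2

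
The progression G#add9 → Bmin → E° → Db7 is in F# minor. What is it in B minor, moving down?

C#add9 Emin A° Gb7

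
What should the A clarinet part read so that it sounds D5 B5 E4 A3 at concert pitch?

Written C4 sounds as A3 on the A clarinet, so concert pitches are written a minor third up.
D5 → F5
B5 → D6
E4 → G4
A3 → C4

F5 D6 G4 C4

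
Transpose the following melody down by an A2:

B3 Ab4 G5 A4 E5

Ab3 Gbb4 Fb5 Gb4 Db5

B3: a second down reaches A, and 3 semitones makes it Ab3.
Ab4 down an augmented second is Gbb4.
G5 down an augmented second is Fb5.
An augmented second down from A4 gives Gb4.
An augmented second down from E5 gives Db5.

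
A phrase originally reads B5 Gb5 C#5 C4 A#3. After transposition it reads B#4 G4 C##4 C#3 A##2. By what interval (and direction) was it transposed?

Take the first pair: B5 → B#4. B to B spans 8 letter names, so the interval is some kind of octave.
B#4 to B5 is 11 semitones, which makes it a diminished octave; the second version is lower, so the direction is down.
Checking another pair — A#3 → A##2 — gives the same interval.

down a diminished octave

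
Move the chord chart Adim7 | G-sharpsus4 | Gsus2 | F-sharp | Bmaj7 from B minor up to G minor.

B minor up to G minor is a minor sixth; each chord root moves by that interval while the quality stays the same.
Adim7: root A up a minor sixth → F, giving Fdim7.
G-sharpsus4: root G-sharp up a minor sixth → E, giving Esus4.
Gsus2: root G up a minor sixth → Eb, giving Ebsus2.
F-sharp: root F-sharp up a minor sixth → D, giving D.
Bmaj7: root B up a minor sixth → G, giving Gmaj7.

Fdim7 Esus4 Ebsus2 D Gmaj7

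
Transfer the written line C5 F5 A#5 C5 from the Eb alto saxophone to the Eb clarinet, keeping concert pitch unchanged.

C4 F4 A#4 C4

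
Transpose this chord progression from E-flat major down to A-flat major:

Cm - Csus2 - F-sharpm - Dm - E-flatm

E-flat major down to A-flat major is a perfect fifth; each chord root moves by that interval while the quality stays the same.
Cm: root C down a perfect fifth → F, giving Fm.
Csus2: root C down a perfect fifth → F, giving Fsus2.
F-sharpm: root F-sharp down a perfect fifth → B, giving Bm.
Dm: root D down a perfect fifth → G, giving Gm.
E-flatm: root E-flat down a perfect fifth → Ab, giving Abm.

Fm Fsus2 Bm Gm Abm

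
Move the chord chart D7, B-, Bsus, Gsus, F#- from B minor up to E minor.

B minor up to E minor is a perfect fourth; each chord root moves by that interval while the quality stays the same.
D7: root D up a perfect fourth → G, giving G7.
B-: root B up a perfect fourth → E, giving E-.
Bsus: root B up a perfect fourth → E, giving Esus.
Gsus: root G up a perfect fourth → C, giving Csus.
F#-: root F# up a perfect fourth → B, giving B-.

G7 E- Esus Csus B-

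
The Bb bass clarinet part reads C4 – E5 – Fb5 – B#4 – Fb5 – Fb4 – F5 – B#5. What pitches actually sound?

Bb2 D4 Ebb4 A#3 Ebb4 Ebb3 Eb4 A#4

Written C4 on the Bb bass clarinet sounds as Bb2, a major ninth lower; apply that shift to every note.
C4 → Bb2
E5 → D4
Fb5 → Ebb4
B#4 → A#3
Fb5 → Ebb4
Fb4 → Ebb3
F5 → Eb4
B#5 → A#4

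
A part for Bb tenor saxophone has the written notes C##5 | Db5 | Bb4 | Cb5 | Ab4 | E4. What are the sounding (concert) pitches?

The Bb tenor saxophone sounds a major ninth below written, so transpose each written note down a major ninth.
C##5 gives B#3
Db5 gives Cb4
Bb4 gives Ab3
Cb5 gives Bbb3
Ab4 gives Gb3
E4 gives D3

B#3 Cb4 Ab3 Bbb3 Gb3 D3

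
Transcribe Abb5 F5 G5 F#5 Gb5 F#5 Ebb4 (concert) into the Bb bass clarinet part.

Bbb6 G6 A6 G#6 Ab6 G#6 Fb5

The Bb bass clarinet sounds a major ninth below written, so the written part must be a major ninth above concert — transpose each note up.
Abb5 becomes Bbb6
F5 becomes G6
G5 becomes A6
F#5 becomes G#6
Gb5 becomes Ab6
F#5 becomes G#6
Ebb4 becomes Fb5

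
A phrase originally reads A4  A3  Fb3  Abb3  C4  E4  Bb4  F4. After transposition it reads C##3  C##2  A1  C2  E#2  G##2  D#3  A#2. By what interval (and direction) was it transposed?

down a diminished thirteenth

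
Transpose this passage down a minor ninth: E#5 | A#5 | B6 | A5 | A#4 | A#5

D##4 G##4 A#5 G#4 G##3 G##4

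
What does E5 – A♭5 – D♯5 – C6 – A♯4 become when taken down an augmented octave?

An augmented octave down from E5 gives Eb4.
Ab5 down an augmented octave is Abb4.
An augmented octave down from D#5 gives D4.
C6 down an augmented octave is Cb5.
A#4: an octave down reaches A, and 13 semitones makes it A3.

Eb4 Abb4 D4 Cb5 A3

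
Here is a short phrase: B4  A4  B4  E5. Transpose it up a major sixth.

G#5 F#5 G#5 C#6

B4 → G#5
A4 → F#5
B4 → G#5
E5 → C#6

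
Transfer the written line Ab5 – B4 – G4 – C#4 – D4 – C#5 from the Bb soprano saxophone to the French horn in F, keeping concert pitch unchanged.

Db6 E5 C5 F#4 G4 F#5

First find concert pitch: the Bb soprano saxophone sounds a major second below written, so Ab5 B4 G4 C#4 D4 C#5 sounds Gb5 A4 F4 B3 C4 B4.
Then write for French horn in F: it sounds a perfect fifth below written, so the part must be a perfect fifth above concert.
Gb5 → Db6
A4 → E5
F4 → C5
B3 → F#4
C4 → G4
B4 → F#5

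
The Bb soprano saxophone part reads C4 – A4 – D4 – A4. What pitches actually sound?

Bb3 G4 C4 G4

The Bb soprano saxophone sounds a major second below written, so transpose each written note down a major second.
C4 -> Bb3
A4 -> G4
D4 -> C4
A4 -> G4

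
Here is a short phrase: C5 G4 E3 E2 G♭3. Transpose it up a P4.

C5 -> F5
G4 -> C5
E3 -> A3
E2 -> A2
Gb3 -> Cb4

F5 C5 A3 A2 Cb4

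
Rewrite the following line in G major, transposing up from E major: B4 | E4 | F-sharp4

D5 G4 A4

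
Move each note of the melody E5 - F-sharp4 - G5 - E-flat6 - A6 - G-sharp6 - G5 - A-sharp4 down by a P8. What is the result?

E4 F#3 G4 Eb5 A5 G#5 G4 A#3

E5 gives E4
F#4 gives F#3
G5 gives G4
Eb6 gives Eb5
A6 gives A5
G#6 gives G#5
G5 gives G4
A#4 gives A#3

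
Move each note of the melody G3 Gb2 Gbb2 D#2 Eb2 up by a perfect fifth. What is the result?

D4 Db3 Dbb3 A#2 Bb2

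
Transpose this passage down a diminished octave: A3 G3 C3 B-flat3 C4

A3 -> A#2
G3 -> G#2
C3 -> C#2
Bb3 -> B2
C4 -> C#3

A#2 G#2 C#2 B2 C#3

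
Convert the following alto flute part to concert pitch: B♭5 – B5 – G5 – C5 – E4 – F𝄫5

F5 F#5 D5 G4 B3 Cbb5

Written C4 on the alto flute sounds as G3, a perfect fourth lower; apply that shift to every note.
Bb5 -> F5
B5 -> F#5
G5 -> D5
C5 -> G4
E4 -> B3
Fbb5 -> Cbb5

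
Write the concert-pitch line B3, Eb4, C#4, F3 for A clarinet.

D4 Gb4 E4 Ab3

Written C4 sounds as A3 on the A clarinet, so concert pitches are written a minor third up.
B3 gives D4
Eb4 gives Gb4
C#4 gives E4
F3 gives Ab3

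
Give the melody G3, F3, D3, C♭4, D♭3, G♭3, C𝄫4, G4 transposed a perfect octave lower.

G2 F2 D2 Cb3 Db2 Gb2 Cbb3 G3

G3 to G2
F3 to F2
D3 to D2
Cb4 to Cb3
Db3 to Db2
Gb3 to Gb2
Cbb4 to Cbb3
G4 to G3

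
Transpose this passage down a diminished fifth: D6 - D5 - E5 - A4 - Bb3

D6: a fifth down reaches G, and 6 semitones makes it G#5.
A diminished fifth down from D5 gives G#4.
E5: a fifth down reaches A, and 6 semitones makes it A#4.
A diminished fifth down from A4 gives D#4.
Bb3 down a diminished fifth is E3.

G#5 G#4 A#4 D#4 E3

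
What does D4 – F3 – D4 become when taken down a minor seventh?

A minor seventh down from D4 gives E3.
F3 down a minor seventh is G2.
A minor seventh down from D4 gives E3.

E3 G2 E3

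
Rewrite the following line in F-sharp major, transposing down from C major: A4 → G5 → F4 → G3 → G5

D#4 C#5 B3 C#3 C#5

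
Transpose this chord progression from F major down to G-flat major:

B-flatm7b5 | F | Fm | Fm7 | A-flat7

Cbm7b5 Gb Gbm Gbm7 Bbb7

F major down to G-flat major is a major seventh; each chord root moves by that interval while the quality stays the same.
B-flatm7b5: root B-flat down a major seventh → Cb, giving Cbm7b5.
F: root F down a major seventh → Gb, giving Gb.
Fm: root F down a major seventh → Gb, giving Gbm.
Fm7: root F down a major seventh → Gb, giving Gbm7.
A-flat7: root A-flat down a major seventh → Bbb, giving Bbb7.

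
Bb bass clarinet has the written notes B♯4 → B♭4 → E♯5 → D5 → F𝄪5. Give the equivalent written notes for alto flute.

D#4 Db4 G#4 F4 A#4

First find concert pitch: the Bb bass clarinet sounds a major ninth below written, so B♯4 B♭4 E♯5 D5 F𝄪5 sounds A#3 Ab3 D#4 C4 E#4.
Then write for alto flute: it sounds a perfect fourth below written, so the part must be a perfect fourth above concert.
A#3 → D#4
Ab3 → Db4
D#4 → G#4
C4 → F4
E#4 → A#4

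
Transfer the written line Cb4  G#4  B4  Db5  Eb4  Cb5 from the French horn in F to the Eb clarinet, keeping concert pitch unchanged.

Db3 A#3 C#4 Eb4 F3 Db4

First find concert pitch: the French horn in F sounds a perfect fifth below written, so Cb4 G#4 B4 Db5 Eb4 Cb5 sounds Fb3 C#4 E4 Gb4 Ab3 Fb4.
Then write for Eb clarinet: it sounds a minor third above written, so the part must be a minor third below concert.
Fb3 → Db3
C#4 → A#3
E4 → C#4
Gb4 → Eb4
Ab3 → F3
Fb4 → Db4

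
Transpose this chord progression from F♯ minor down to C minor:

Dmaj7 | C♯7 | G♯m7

F♯ minor down to C minor is an augmented fourth; each chord root moves by that interval while the quality stays the same.
Dmaj7: root D down an augmented fourth → Ab, giving Abmaj7.
C♯7: root C♯ down an augmented fourth → G, giving G7.
G♯m7: root G♯ down an augmented fourth → D, giving Dm7.

Abmaj7 G7 Dm7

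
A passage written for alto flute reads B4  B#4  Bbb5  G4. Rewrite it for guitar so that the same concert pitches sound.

F#5 F##5 Fb6 D5

First find concert pitch: the alto flute sounds a perfect fourth below written, so B4 B#4 Bbb5 G4 sounds F#4 F##4 Fb5 D4.
Then write for guitar: it sounds a perfect octave below written, so the part must be a perfect octave above concert.
F#4 → F#5
F##4 → F##5
Fb5 → Fb6
D4 → D5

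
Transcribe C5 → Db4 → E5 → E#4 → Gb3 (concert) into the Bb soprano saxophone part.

The Bb soprano saxophone sounds a major second below written, so the written part must be a major second above concert — transpose each note up.
C5 gives D5
Db4 gives Eb4
E5 gives F#5
E#4 gives F##4
Gb3 gives Ab3

D5 Eb4 F#5 F##4 Ab3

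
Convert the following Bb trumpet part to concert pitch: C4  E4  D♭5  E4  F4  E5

The Bb trumpet sounds a major second below written, so transpose each written note down a major second.
C4 becomes Bb3
E4 becomes D4
Db5 becomes Cb5
E4 becomes D4
F4 becomes Eb4
E5 becomes D5

Bb3 D4 Cb5 D4 Eb4 D5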